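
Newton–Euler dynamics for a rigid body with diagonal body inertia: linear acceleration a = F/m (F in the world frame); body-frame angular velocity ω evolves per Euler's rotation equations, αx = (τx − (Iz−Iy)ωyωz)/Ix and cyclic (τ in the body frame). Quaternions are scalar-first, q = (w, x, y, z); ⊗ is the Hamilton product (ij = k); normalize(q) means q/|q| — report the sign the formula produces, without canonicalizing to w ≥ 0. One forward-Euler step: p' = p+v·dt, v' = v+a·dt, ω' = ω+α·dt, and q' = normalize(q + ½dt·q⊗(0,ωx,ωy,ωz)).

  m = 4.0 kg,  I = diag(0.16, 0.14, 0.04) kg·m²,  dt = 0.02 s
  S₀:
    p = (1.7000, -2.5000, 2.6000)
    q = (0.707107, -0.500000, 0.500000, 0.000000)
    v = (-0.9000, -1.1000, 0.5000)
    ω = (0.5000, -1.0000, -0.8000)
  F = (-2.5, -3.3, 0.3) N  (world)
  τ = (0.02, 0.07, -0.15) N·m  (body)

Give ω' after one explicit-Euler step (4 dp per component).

(τ − ω×Iω)/I = (0.6250, 0.8429, -4.0000)
new body rate ω' = (0.5125, -0.9831, -0.8800)

ω' = (0.5125, -0.9831, -0.8800)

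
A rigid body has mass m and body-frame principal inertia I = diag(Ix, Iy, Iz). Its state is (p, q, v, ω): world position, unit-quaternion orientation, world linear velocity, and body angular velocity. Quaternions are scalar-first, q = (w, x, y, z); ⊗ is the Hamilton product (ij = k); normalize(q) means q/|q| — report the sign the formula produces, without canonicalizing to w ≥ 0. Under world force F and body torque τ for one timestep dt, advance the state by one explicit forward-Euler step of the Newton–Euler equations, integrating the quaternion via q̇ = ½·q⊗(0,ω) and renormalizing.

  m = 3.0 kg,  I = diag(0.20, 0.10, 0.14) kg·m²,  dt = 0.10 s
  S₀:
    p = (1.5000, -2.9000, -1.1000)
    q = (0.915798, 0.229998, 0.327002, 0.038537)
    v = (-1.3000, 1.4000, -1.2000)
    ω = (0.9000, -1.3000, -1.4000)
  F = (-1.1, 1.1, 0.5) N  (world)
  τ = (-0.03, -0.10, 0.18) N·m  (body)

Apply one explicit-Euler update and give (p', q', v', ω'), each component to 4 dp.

p' = (1.3700, -2.7600, -1.2200)
q' = (0.9243, 0.2494, 0.2837, -0.0549)
v' = (-1.3367, 1.4367, -1.1833)
ω' = (0.8486, -1.3244, -1.3550)

p + v·dt = (1.3700, -2.7600, -1.2200)
v + (F/m)dt = (-1.3367, 1.4367, -1.1833)
α = I⁻¹(τ − ω×Iω) = (-0.5140, -0.2440, 0.4500)
new body rate ω' = (0.8486, -1.3244, -1.3550)
q⊗(0,ω) = (0.2720562, 0.4165135, -0.8338569, -1.8754164)
updated quaternion q' = (0.9243, 0.2494, 0.2837, -0.0549)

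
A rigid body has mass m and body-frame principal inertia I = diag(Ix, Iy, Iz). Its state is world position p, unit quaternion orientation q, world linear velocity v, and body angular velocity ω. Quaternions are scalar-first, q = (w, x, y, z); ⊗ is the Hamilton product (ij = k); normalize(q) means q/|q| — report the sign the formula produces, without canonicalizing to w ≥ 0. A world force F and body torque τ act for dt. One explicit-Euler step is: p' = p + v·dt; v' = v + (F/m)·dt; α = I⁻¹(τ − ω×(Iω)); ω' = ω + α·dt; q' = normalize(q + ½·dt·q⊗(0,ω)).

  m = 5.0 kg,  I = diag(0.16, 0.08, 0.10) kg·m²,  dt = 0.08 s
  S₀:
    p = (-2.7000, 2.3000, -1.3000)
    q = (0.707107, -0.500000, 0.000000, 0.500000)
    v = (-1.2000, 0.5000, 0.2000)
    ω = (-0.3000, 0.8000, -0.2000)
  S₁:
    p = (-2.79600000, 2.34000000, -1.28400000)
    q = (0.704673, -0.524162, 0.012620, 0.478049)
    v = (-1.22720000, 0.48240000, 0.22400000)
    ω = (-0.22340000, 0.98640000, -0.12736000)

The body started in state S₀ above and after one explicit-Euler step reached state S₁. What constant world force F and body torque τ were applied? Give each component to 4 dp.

F = (-1.7000, -1.1000, 1.5000)
τ = (0.1500, 0.1900, 0.1100)

Δv = v₁−v₀ = (-0.02720000, -0.01760000, 0.02400000)
applied force F = (-1.7000, -1.1000, 1.5000)
Δω = ω₁−ω₀ = (0.07660000, 0.18640000, 0.07264000)
ω₀×(Iω₀) = (-0.0032, 0.0036, 0.0192)
applied torque τ = (0.1500, 0.1900, 0.1100)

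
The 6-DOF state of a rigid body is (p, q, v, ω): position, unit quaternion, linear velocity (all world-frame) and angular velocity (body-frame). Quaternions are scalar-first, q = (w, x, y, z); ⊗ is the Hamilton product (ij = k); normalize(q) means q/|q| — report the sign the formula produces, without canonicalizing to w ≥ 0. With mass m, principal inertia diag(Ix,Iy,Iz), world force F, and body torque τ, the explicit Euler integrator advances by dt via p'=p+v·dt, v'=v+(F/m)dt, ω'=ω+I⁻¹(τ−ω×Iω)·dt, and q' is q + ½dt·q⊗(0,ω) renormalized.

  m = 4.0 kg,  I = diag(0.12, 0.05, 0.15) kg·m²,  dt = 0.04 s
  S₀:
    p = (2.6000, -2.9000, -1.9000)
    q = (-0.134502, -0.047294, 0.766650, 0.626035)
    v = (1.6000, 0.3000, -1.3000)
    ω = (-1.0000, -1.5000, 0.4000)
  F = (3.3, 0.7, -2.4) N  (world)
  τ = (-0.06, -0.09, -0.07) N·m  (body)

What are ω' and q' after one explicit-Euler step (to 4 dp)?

α = I⁻¹(τ − ω×Iω) = (0.0000, -2.0400, 0.2333)
new body rate ω' = (-1.0000, -1.5816, 0.4093)
2q̇ = q⊗(0,ω) = (0.8522670, 1.3802145, -0.4053644, 0.7837902)
q' = normalize(q + ½dt·q⊗(0,ω)) = (-0.1174, -0.0197, 0.7580, 0.6413)

ω' = (-1.0000, -1.5816, 0.4093)
q' = (-0.1174, -0.0197, 0.7580, 0.6413)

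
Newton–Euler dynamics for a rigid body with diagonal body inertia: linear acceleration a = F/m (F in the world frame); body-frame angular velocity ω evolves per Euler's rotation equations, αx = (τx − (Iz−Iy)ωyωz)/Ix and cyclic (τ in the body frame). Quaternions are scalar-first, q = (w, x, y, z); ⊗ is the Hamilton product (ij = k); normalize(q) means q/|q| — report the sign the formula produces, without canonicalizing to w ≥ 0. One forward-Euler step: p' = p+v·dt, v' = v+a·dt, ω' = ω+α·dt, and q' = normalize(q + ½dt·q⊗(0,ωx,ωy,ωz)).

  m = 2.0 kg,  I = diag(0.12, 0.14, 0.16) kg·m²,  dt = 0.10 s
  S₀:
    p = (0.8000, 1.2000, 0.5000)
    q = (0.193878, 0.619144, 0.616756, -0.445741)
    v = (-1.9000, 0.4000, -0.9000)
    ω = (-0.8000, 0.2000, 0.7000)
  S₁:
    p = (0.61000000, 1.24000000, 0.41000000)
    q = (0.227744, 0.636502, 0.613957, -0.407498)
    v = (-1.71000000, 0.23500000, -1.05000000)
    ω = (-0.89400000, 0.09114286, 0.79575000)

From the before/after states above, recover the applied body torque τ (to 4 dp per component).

τ = (-0.1100, -0.1300, 0.1500)

Δω = ω₁−ω₀ = (-0.09400000, -0.10885714, 0.09575000)
gyro term ω₀×Iω₀ = (0.0028, 0.0224, -0.0032)
τ = I·(Δω/dt) + ω₀×(Iω₀) = (-0.1100, -0.1300, 0.1500)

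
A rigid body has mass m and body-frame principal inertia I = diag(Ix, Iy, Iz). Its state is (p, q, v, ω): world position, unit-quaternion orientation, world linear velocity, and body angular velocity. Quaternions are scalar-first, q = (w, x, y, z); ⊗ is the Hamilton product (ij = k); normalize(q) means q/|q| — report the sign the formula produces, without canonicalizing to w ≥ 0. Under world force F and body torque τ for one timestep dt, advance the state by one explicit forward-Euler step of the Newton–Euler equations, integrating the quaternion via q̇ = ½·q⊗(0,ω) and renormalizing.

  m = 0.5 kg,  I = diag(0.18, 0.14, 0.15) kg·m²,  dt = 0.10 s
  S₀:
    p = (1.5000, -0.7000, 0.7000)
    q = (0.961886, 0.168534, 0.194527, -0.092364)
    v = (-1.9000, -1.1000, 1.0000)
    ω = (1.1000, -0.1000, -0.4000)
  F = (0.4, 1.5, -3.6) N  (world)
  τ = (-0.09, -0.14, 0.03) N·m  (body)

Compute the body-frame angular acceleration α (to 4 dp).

ω×(Iω) gyroscopic = (0.0004, -0.0132, 0.0044)
angular accel α = (-0.5022, -0.9057, 0.1707)

α = (-0.5022, -0.9057, 0.1707)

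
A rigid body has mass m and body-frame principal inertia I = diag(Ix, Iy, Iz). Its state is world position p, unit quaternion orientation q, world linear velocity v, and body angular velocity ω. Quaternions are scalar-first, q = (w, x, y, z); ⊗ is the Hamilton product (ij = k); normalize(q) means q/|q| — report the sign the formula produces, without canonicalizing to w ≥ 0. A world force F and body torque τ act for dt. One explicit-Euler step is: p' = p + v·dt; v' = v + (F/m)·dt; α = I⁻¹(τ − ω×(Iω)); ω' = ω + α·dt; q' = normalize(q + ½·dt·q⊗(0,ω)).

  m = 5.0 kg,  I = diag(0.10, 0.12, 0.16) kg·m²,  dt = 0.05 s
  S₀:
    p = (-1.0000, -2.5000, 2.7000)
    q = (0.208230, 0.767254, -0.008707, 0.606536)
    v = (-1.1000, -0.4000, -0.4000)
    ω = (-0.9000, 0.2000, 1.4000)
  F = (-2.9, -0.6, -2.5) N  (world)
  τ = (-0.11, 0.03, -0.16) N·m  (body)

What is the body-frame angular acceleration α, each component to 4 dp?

ω×(Iω) gyroscopic = (0.0112, 0.0756, -0.0036)
α = I⁻¹(τ − ω×Iω) = (-1.2120, -0.3800, -0.9775)

α = (-1.2120, -0.3800, -0.9775)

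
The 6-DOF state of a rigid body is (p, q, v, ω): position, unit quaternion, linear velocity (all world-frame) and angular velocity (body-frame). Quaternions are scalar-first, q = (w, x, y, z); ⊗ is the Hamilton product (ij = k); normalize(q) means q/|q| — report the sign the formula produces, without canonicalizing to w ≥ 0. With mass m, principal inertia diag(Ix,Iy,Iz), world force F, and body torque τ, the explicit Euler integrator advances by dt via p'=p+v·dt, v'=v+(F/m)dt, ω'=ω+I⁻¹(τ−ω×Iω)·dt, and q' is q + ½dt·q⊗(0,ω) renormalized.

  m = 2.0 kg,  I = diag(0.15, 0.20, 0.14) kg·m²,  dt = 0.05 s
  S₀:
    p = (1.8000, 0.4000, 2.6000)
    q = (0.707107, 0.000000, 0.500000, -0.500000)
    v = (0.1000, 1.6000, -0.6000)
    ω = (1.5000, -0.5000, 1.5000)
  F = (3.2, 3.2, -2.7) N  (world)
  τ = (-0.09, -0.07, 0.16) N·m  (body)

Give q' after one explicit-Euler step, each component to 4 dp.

q' = (0.7310, 0.0390, 0.4717, -0.4915)

Hamilton product q⊗(0,ω) = (1.0000000, 1.5606605, -1.1035535, 0.3106605)
q + ½dt·q⊗(0,ω), renormalized = (0.7310, 0.0390, 0.4717, -0.4915)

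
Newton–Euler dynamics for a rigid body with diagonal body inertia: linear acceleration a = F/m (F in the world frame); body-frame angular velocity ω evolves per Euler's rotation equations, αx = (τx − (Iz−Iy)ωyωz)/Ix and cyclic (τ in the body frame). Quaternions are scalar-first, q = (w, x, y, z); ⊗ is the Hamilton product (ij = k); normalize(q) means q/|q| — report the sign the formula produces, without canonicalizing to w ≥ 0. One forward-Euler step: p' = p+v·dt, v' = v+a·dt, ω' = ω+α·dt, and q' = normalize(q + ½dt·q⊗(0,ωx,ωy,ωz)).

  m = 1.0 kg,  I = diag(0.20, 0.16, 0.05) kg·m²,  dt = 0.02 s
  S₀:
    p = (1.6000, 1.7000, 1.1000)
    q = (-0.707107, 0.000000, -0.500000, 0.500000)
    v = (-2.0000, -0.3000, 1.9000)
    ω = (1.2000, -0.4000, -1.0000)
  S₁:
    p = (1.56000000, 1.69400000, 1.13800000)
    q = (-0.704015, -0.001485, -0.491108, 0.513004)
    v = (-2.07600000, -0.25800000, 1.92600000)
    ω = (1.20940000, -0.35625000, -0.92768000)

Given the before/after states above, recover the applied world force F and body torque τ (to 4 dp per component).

Δv = v₁−v₀ = (-0.07600000, 0.04200000, 0.02600000)
F = m·Δv/dt = (-3.8000, 2.1000, 1.3000)
Δω = ω₁−ω₀ = (0.00940000, 0.04375000, 0.07232000)
τ = I·(Δω/dt) + ω₀×(Iω₀) = (0.0500, 0.1700, 0.2000)

F = (-3.8000, 2.1000, 1.3000)
τ = (0.0500, 0.1700, 0.2000)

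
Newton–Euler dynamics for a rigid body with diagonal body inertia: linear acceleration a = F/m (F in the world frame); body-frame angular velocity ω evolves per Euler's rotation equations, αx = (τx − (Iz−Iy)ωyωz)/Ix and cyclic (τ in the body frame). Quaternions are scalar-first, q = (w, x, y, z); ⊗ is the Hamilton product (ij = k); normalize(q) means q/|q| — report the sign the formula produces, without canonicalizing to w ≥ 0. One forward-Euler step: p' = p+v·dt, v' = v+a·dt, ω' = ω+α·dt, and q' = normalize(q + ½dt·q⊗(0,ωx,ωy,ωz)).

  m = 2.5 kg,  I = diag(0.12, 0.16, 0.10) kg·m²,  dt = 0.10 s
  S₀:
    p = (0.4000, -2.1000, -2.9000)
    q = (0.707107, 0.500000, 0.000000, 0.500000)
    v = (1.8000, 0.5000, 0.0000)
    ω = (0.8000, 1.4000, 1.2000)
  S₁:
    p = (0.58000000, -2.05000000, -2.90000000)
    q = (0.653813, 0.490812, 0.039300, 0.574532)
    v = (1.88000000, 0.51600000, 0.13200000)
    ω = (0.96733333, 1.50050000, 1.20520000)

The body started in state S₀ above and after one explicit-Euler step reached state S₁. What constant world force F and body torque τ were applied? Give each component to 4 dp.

F = (2.0000, 0.4000, 3.3000)
τ = (0.1000, 0.1800, 0.0500)

velocity change Δv = (0.08000000, 0.01600000, 0.13200000)
applied force F = (2.0000, 0.4000, 3.3000)
ω₁ − ω₀ = (0.16733333, 0.10050000, 0.00520000)
precession coupling = (-0.1008, 0.0192, 0.0448)
I·α + gyro = (0.1000, 0.1800, 0.0500)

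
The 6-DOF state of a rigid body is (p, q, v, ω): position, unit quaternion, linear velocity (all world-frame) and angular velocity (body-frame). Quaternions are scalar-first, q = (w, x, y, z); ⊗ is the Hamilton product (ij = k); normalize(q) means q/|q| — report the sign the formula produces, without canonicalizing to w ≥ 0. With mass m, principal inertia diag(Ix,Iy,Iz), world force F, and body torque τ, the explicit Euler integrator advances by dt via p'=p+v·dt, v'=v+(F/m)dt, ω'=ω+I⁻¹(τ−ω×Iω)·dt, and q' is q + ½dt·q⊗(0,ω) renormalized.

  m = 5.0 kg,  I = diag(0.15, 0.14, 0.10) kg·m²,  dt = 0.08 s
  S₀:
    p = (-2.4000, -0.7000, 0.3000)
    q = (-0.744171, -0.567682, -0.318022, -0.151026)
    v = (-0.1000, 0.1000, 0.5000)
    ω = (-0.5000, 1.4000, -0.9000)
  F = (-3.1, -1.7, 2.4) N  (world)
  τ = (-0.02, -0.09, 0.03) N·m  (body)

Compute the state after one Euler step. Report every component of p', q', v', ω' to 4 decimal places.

gyro term ω×Iω = (0.0504, 0.0225, 0.0070)
α = I⁻¹(τ − ω×Iω) = (-0.4693, -0.8036, 0.2300)
new body rate ω' = (-0.5375, 1.3357, -0.8816)
2q̇ = q⊗(0,ω) = (0.0254664, 0.8697417, -1.4772402, -0.2840119)
updated quaternion q' = (-0.7414, -0.5316, -0.3762, -0.1620)
p + v·dt = (-2.4080, -0.6920, 0.3400)
new velocity v' = (-0.1496, 0.0728, 0.5384)

p' = (-2.4080, -0.6920, 0.3400)
q' = (-0.7414, -0.5316, -0.3762, -0.1620)
v' = (-0.1496, 0.0728, 0.5384)
ω' = (-0.5375, 1.3357, -0.8816)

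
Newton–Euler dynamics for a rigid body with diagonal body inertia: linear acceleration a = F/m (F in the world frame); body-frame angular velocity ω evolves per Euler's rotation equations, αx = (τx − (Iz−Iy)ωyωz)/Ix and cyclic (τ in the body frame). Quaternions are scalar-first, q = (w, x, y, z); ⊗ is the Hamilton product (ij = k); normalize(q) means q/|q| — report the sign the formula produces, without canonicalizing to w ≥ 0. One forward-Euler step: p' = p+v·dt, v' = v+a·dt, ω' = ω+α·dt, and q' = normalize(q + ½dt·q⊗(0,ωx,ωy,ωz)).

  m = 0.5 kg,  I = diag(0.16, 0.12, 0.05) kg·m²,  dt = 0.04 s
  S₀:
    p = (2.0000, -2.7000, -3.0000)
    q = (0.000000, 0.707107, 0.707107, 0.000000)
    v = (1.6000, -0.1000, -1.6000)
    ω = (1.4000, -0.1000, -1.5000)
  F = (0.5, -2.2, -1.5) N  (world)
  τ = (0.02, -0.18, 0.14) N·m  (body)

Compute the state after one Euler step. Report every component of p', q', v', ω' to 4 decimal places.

p' = (2.0640, -2.7040, -3.0640)
q' = (-0.0184, 0.6853, 0.7277, -0.0212)
v' = (1.6400, -0.2760, -1.7200)
ω' = (1.4076, -0.0830, -1.3925)

a = F/m = (1.0000, -4.4000, -3.0000)
p' = p + v·dt = (2.0640, -2.7040, -3.0640)
v + (F/m)dt = (1.6400, -0.2760, -1.7200)
precession coupling ω×(Iω) = (-0.0105, -0.2310, 0.0056)
α = I⁻¹(τ − ω×Iω) = (0.1906, 0.4250, 2.6880)
ω + α·dt = (1.4076, -0.0830, -1.3925)
2q̇ = q⊗(0,ω) = (-0.9192391, -1.0606605, 1.0606605, -1.0606605)
q' = normalize(q + ½dt·q⊗(0,ω)) = (-0.0184, 0.6853, 0.7277, -0.0212)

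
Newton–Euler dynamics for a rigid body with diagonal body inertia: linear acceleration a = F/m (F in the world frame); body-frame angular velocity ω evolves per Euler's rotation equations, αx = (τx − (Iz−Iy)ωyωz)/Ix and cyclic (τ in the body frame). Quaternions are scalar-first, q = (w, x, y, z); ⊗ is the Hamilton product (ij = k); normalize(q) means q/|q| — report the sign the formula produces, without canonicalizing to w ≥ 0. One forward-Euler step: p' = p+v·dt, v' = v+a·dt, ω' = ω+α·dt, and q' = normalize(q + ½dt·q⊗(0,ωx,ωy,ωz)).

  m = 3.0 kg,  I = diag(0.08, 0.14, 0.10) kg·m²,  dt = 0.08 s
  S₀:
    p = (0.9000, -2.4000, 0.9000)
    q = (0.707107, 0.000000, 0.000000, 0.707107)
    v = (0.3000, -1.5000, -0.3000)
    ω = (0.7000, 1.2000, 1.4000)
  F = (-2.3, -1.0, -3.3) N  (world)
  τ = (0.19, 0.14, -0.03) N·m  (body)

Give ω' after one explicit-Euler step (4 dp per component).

ω' = (0.9572, 1.2912, 1.3357)

α = I⁻¹(τ − ω×Iω) = (3.2150, 1.1400, -0.8040)
ω' = ω + α·dt = (0.9572, 1.2912, 1.3357)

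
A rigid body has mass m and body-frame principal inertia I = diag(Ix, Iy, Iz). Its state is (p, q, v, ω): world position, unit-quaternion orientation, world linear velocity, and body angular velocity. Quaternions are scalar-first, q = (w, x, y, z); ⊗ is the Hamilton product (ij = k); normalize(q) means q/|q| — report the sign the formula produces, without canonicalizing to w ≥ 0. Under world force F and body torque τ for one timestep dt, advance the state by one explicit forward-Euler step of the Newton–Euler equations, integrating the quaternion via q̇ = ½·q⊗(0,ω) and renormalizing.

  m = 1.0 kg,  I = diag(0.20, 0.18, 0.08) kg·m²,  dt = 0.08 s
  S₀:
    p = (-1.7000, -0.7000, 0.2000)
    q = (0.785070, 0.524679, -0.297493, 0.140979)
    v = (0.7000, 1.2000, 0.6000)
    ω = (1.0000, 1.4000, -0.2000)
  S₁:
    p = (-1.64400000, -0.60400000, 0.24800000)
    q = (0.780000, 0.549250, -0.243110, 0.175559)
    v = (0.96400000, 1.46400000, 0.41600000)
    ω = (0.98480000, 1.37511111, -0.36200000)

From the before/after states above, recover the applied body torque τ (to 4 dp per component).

τ = (-0.0100, -0.0800, -0.1900)

Δω = ω₁−ω₀ = (-0.01520000, -0.02488889, -0.16200000)
I·α + gyro = (-0.0100, -0.0800, -0.1900)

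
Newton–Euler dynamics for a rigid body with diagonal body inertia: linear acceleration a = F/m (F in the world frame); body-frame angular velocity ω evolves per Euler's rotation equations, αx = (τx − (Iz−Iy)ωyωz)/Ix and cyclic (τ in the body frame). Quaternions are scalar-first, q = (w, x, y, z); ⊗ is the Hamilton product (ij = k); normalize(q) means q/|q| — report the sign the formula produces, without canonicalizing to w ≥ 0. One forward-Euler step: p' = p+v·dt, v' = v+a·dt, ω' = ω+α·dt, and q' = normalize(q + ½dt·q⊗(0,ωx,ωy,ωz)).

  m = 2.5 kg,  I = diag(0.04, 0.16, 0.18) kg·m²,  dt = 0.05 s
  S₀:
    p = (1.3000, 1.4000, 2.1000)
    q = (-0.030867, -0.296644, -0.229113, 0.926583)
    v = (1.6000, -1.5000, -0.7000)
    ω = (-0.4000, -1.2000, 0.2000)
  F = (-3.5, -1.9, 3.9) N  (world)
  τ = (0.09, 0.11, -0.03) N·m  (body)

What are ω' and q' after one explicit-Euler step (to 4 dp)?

gyro term ω×Iω = (-0.0048, 0.0112, 0.0576)
α = I⁻¹(τ − ω×Iω) = (2.3700, 0.6175, -0.4867)
new body rate ω' = (-0.2815, -1.1691, 0.1757)
2q̇ = q⊗(0,ω) = (-0.5789098, 1.0784238, -0.2742640, 0.2581542)
q' = normalize(q + ½dt·q⊗(0,ω)) = (-0.0453, -0.2695, -0.2358, 0.9326)

ω' = (-0.2815, -1.1691, 0.1757)
q' = (-0.0453, -0.2695, -0.2358, 0.9326)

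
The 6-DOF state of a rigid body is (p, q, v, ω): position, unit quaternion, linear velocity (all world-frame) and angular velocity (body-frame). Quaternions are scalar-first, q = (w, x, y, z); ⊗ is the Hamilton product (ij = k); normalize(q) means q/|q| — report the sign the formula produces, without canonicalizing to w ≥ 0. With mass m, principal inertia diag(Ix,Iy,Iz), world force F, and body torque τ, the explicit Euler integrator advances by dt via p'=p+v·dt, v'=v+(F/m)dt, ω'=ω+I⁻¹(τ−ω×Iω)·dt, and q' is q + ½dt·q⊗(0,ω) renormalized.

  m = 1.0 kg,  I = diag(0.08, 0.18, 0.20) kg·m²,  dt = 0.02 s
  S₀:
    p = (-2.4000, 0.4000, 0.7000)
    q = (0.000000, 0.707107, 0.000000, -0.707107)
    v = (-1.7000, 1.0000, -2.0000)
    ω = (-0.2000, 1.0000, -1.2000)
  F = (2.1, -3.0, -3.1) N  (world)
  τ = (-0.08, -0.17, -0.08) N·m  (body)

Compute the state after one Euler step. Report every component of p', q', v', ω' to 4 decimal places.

p' = (-2.4340, 0.4200, 0.6600)
q' = (-0.0071, 0.7141, 0.0099, -0.6999)
v' = (-1.6580, 0.9400, -2.0620)
ω' = (-0.2140, 0.9843, -1.2060)

angular accel α = (-0.7000, -0.7844, -0.3000)
ω + α·dt = (-0.2140, 0.9843, -1.2060)
2q̇ = q⊗(0,ω) = (-0.7071070, 0.7071070, 0.9899498, 0.7071070)
updated quaternion q' = (-0.0071, 0.7141, 0.0099, -0.6999)
p + v·dt = (-2.4340, 0.4200, 0.6600)
v' = v + a·dt = (-1.6580, 0.9400, -2.0620)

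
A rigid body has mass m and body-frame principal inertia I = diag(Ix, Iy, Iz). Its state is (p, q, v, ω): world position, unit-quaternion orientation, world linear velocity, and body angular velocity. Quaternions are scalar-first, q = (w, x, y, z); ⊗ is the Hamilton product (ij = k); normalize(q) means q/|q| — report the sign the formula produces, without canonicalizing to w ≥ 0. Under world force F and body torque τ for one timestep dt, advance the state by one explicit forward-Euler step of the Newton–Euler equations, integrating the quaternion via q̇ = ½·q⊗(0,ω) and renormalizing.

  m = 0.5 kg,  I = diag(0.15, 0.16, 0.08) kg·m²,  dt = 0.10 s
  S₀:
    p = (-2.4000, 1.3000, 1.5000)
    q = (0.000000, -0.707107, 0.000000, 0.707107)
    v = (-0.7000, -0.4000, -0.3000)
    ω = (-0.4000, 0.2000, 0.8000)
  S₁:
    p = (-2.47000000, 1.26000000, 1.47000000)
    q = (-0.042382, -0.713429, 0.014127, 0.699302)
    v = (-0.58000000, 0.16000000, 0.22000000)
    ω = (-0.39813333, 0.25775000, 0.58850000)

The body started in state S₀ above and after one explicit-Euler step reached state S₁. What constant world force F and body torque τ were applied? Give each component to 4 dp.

F = (0.6000, 2.8000, 2.6000)
τ = (-0.0100, 0.0700, -0.1700)

Δv = v₁−v₀ = (0.12000000, 0.56000000, 0.52000000)
m·(v₁−v₀)/dt = (0.6000, 2.8000, 2.6000)
Δω = ω₁−ω₀ = (0.00186667, 0.05775000, -0.21150000)
gyro term ω₀×Iω₀ = (-0.0128, -0.0224, -0.0008)
τ = I·(Δω/dt) + ω₀×(Iω₀) = (-0.0100, 0.0700, -0.1700)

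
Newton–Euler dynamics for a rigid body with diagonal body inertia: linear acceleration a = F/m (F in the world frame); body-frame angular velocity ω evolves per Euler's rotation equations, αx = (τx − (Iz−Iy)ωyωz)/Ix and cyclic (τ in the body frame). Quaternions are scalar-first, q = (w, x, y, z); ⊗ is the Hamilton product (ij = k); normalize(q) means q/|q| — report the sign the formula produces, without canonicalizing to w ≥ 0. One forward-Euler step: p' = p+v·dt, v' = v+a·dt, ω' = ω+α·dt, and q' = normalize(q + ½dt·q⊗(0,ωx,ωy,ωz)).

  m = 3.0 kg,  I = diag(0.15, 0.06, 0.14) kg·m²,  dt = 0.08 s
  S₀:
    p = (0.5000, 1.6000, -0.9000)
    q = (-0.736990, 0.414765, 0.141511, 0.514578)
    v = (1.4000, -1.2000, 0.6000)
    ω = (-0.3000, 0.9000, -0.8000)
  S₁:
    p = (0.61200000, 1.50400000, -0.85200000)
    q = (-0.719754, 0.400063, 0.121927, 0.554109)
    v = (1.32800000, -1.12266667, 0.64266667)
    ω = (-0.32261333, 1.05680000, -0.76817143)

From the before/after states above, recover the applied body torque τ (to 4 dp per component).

rate change Δω = (-0.02261333, 0.15680000, 0.03182857)
I·α + gyro = (-0.1000, 0.1200, 0.0800)

τ = (-0.1000, 0.1200, 0.0800)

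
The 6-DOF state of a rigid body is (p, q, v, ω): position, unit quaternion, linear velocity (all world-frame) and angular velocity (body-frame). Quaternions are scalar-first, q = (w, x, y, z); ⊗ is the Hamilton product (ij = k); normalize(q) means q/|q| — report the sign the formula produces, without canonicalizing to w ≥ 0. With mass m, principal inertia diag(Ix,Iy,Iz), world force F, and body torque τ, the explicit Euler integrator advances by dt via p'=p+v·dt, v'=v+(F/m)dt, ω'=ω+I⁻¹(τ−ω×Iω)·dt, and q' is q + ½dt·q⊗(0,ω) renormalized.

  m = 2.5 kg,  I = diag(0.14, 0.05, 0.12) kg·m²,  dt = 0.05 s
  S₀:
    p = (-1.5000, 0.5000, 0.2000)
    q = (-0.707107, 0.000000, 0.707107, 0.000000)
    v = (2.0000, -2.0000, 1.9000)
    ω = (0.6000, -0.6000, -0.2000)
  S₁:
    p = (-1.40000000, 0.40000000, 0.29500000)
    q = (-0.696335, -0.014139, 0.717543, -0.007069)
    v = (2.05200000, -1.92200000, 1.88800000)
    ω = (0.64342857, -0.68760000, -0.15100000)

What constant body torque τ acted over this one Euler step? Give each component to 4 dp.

τ = (0.1300, -0.0900, 0.1500)

ω₁ − ω₀ = (0.04342857, -0.08760000, 0.04900000)
ω₀×(Iω₀) = (0.0084, -0.0024, 0.0324)
τ = I·(Δω/dt) + ω₀×(Iω₀) = (0.1300, -0.0900, 0.1500)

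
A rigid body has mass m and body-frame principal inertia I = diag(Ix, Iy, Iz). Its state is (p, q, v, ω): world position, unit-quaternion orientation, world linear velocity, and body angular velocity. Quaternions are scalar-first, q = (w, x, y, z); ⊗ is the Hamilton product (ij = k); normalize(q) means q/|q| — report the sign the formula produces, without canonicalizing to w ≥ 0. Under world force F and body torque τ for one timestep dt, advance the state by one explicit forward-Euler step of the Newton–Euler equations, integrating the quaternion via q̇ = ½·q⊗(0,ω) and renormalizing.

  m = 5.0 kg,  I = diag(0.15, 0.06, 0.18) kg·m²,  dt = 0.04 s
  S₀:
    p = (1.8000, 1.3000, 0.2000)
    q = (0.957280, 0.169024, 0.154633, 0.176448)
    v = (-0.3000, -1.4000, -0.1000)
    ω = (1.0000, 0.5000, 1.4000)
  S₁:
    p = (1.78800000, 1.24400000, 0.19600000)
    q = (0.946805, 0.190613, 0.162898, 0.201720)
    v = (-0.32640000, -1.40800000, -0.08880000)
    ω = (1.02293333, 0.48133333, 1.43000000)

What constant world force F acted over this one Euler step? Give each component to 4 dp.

F = (-3.3000, -1.0000, 1.4000)

v₁ − v₀ = (-0.02640000, -0.00800000, 0.01120000)
m·(v₁−v₀)/dt = (-3.3000, -1.0000, 1.4000)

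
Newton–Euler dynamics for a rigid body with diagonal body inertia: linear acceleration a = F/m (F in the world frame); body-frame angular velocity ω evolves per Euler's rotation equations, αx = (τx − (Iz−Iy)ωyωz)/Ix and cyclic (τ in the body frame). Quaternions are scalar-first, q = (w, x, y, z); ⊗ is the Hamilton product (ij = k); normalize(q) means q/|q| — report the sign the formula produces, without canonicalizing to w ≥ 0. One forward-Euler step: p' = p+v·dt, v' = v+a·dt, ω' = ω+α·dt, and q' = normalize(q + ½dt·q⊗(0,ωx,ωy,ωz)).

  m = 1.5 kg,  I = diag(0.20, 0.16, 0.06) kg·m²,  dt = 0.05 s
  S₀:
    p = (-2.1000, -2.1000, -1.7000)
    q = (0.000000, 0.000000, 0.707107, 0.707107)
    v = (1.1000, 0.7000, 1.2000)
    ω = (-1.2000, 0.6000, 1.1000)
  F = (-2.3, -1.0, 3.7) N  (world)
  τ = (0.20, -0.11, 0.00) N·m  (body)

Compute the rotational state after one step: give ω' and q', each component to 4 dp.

ω' = (-1.1335, 0.6234, 1.0760)
q' = (-0.0300, 0.0088, 0.6852, 0.7276)

gyro term ω×Iω = (-0.0660, -0.1848, 0.0288)
α = I⁻¹(τ − ω×Iω) = (1.3300, 0.4675, -0.4800)
ω + α·dt = (-1.1335, 0.6234, 1.0760)
q⊗(0,ω) = (-1.2020819, 0.3535535, -0.8485284, 0.8485284)
updated quaternion q' = (-0.0300, 0.0088, 0.6852, 0.7276)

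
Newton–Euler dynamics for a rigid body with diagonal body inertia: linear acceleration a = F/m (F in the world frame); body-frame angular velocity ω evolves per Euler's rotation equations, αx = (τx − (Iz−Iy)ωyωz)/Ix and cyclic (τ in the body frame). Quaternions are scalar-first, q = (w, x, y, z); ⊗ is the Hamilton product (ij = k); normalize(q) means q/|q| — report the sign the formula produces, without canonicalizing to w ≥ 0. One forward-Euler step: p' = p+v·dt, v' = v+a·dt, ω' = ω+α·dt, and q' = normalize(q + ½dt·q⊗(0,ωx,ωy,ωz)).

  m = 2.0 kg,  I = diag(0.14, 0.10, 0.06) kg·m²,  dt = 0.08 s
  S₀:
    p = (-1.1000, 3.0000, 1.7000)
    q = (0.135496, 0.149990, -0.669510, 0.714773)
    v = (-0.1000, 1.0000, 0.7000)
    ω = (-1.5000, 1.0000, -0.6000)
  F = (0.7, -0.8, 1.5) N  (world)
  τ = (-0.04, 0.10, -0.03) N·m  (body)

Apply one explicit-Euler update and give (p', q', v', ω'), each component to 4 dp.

p' = (-1.1080, 3.0800, 1.7560)
q' = (0.1879, 0.1290, -0.7014, 0.6754)
v' = (-0.0720, 0.9680, 0.7600)
ω' = (-1.5366, 1.0224, -0.7200)

gyro term ω×Iω = (0.0240, 0.0720, 0.0600)
α = I⁻¹(τ − ω×Iω) = (-0.4571, 0.2800, -1.5000)
new body rate ω' = (-1.5366, 1.0224, -0.7200)
2q̇ = q⊗(0,ω) = (1.3233588, -0.5163110, -0.8466695, -0.9355726)
q' = normalize(q + ½dt·q⊗(0,ω)) = (0.1879, 0.1290, -0.7014, 0.6754)
p + v·dt = (-1.1080, 3.0800, 1.7560)
new velocity v' = (-0.0720, 0.9680, 0.7600)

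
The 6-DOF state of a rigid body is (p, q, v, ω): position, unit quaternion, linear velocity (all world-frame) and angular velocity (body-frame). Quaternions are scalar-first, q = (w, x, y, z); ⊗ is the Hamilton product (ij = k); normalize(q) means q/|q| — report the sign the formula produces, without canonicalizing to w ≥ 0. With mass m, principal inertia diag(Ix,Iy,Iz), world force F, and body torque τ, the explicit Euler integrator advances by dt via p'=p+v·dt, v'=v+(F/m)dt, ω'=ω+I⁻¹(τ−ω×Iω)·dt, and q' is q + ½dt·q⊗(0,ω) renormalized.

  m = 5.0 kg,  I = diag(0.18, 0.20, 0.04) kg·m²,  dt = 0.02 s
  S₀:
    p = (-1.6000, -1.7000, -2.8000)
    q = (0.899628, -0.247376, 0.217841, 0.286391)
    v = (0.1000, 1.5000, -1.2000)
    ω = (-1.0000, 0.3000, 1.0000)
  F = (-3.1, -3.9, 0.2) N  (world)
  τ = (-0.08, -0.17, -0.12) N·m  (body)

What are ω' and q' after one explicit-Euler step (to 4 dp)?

precession coupling ω×(Iω) = (-0.0480, -0.1400, -0.0060)
α = I⁻¹(τ − ω×Iω) = (-0.1778, -0.1500, -2.8500)
ω + α·dt = (-1.0036, 0.2970, 0.9430)
Hamilton product q⊗(0,ω) = (-0.5991193, -0.7677043, 0.2308734, 1.0432562)
updated quaternion q' = (0.8935, -0.2550, 0.2201, 0.2968)

ω' = (-1.0036, 0.2970, 0.9430)
q' = (0.8935, -0.2550, 0.2201, 0.2968)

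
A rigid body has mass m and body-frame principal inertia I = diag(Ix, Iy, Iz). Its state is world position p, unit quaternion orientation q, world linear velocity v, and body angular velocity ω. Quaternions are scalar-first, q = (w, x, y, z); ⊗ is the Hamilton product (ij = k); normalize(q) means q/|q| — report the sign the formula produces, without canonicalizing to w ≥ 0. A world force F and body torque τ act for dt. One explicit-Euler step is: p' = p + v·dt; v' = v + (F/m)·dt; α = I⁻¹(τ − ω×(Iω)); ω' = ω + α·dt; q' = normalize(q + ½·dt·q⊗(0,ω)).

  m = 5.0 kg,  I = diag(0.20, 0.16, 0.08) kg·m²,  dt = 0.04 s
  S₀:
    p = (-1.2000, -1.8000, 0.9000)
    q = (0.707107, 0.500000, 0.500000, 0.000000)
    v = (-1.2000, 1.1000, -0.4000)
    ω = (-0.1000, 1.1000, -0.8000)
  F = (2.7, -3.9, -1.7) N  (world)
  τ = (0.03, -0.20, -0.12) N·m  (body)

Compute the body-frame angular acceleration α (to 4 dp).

gyro term ω×Iω = (0.0704, 0.0096, 0.0044)
(τ − ω×Iω)/I = (-0.2020, -1.3100, -1.5550)

α = (-0.2020, -1.3100, -1.5550)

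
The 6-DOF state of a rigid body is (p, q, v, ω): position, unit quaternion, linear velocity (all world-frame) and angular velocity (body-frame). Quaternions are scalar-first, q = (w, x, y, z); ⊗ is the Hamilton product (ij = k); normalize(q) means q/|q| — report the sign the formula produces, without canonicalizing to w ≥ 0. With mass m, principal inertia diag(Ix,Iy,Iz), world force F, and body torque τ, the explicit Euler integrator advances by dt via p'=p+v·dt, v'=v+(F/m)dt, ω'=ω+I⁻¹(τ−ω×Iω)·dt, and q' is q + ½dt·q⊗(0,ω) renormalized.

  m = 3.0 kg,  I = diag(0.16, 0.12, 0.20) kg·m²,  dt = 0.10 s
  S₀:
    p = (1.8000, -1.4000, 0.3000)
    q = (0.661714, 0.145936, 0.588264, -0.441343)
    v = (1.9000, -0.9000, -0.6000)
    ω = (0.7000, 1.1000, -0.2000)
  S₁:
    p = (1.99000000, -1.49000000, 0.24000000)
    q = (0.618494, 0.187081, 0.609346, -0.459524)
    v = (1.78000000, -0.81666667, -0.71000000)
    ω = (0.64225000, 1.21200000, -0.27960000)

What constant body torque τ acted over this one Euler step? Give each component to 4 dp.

τ = (-0.1100, 0.1400, -0.1900)

Δω = ω₁−ω₀ = (-0.05775000, 0.11200000, -0.07960000)
I·α + gyro = (-0.1100, 0.1400, -0.1900)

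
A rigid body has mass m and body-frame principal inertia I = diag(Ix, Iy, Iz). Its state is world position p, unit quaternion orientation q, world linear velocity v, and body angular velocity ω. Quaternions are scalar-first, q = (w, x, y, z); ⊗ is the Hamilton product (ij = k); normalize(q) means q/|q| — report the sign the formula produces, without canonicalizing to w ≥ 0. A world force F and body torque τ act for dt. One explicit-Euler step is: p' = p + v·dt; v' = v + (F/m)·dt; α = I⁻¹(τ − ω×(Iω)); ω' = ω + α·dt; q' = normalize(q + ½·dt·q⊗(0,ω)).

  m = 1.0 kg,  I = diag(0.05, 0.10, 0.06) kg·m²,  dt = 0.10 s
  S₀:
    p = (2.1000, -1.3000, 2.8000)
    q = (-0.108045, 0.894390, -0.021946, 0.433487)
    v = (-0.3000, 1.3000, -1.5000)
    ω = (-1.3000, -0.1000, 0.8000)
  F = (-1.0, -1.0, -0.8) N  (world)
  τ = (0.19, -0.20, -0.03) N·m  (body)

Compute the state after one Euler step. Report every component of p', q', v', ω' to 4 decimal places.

p' = (2.0700, -1.1700, 2.6500)
q' = (-0.0672, 0.9001, -0.0851, 0.4220)
v' = (-0.4000, 1.2000, -1.5800)
ω' = (-0.9264, -0.3104, 0.7392)

a = (-1.0000, -1.0000, -0.8000)
p + v·dt = (2.0700, -1.1700, 2.6500)
new velocity v' = (-0.4000, 1.2000, -1.5800)
ω×(Iω) gyroscopic = (0.0032, 0.0104, 0.0065)
(τ − ω×Iω)/I = (3.7360, -2.1040, -0.6083)
new body rate ω' = (-0.9264, -0.3104, 0.7392)
2q̇ = q⊗(0,ω) = (0.8137228, 0.1662504, -1.2682406, -0.2044048)
q' = normalize(q + ½dt·q⊗(0,ω)) = (-0.0672, 0.9001, -0.0851, 0.4220)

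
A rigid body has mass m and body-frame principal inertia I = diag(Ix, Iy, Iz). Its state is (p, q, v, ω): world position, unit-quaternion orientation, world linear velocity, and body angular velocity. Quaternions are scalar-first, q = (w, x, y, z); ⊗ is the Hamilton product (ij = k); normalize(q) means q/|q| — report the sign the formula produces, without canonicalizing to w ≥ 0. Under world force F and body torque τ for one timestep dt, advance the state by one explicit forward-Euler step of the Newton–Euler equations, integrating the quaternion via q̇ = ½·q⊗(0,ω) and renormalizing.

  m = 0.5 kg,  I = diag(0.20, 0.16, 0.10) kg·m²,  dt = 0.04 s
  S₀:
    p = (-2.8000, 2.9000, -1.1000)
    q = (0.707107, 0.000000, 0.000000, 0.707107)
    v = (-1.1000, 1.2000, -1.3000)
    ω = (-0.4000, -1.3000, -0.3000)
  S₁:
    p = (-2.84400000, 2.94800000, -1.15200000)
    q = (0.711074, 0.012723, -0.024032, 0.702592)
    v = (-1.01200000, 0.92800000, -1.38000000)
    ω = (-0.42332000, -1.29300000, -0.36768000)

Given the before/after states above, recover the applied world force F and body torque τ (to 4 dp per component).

rate change Δω = (-0.02332000, 0.00700000, -0.06768000)
gyro term ω₀×Iω₀ = (-0.0234, 0.0120, -0.0208)
τ = I·(Δω/dt) + ω₀×(Iω₀) = (-0.1400, 0.0400, -0.1900)
v₁ − v₀ = (0.08800000, -0.27200000, -0.08000000)
F = m·Δv/dt = (1.1000, -3.4000, -1.0000)

F = (1.1000, -3.4000, -1.0000)
τ = (-0.1400, 0.0400, -0.1900)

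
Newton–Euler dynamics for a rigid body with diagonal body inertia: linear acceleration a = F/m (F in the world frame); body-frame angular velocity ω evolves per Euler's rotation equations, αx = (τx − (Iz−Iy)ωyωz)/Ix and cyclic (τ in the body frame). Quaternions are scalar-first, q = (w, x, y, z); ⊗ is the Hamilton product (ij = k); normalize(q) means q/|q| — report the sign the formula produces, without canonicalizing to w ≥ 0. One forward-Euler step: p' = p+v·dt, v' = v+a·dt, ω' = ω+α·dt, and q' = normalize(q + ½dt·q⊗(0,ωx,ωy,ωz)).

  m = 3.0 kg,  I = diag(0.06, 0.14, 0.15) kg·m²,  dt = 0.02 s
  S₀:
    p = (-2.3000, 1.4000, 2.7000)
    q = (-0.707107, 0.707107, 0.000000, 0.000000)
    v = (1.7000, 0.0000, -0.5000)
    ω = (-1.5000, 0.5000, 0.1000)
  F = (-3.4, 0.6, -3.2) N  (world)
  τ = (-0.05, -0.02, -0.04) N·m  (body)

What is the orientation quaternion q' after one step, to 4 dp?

q⊗(0,ω) = (1.0606605, 1.0606605, -0.4242642, 0.2828428)
q + ½dt·q⊗(0,ω), renormalized = (-0.6964, 0.7176, -0.0042, 0.0028)

q' = (-0.6964, 0.7176, -0.0042, 0.0028)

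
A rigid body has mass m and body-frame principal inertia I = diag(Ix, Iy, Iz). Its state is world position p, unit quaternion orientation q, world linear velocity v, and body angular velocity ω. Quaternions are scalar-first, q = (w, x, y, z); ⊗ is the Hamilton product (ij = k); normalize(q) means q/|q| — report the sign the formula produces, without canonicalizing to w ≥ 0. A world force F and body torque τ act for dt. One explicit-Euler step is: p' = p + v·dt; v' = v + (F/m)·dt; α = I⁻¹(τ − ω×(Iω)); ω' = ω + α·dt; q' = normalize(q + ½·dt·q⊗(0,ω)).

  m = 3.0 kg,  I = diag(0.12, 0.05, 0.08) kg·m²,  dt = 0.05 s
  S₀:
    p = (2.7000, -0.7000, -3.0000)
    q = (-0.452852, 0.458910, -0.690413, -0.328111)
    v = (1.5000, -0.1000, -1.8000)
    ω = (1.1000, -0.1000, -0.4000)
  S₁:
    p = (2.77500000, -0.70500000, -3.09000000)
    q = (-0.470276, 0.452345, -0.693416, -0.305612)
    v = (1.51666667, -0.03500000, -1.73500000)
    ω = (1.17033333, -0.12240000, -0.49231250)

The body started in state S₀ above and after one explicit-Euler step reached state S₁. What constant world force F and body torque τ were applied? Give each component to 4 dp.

F = (1.0000, 3.9000, 3.9000)
τ = (0.1700, -0.0400, -0.1400)

Δω = ω₁−ω₀ = (0.07033333, -0.02240000, -0.09231250)
gyro term ω₀×Iω₀ = (0.0012, -0.0176, 0.0077)
I·α + gyro = (0.1700, -0.0400, -0.1400)
velocity change Δv = (0.01666667, 0.06500000, 0.06500000)
applied force F = (1.0000, 3.9000, 3.9000)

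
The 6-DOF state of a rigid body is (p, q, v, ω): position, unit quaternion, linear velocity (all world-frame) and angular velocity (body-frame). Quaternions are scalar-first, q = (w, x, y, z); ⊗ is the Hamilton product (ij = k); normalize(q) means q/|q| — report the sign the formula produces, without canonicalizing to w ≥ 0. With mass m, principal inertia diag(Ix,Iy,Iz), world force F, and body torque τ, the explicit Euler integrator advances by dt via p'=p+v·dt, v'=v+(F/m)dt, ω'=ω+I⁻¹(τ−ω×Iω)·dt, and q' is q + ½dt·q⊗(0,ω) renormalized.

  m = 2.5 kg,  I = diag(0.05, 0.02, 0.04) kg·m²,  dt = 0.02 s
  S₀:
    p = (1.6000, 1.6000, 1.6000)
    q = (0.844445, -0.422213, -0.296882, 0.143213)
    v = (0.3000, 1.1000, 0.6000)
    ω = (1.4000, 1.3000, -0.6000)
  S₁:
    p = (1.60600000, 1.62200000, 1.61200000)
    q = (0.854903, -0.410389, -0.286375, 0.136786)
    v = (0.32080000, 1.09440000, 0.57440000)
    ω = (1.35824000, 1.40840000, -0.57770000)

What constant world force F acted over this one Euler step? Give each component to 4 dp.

velocity change Δv = (0.02080000, -0.00560000, -0.02560000)
m·(v₁−v₀)/dt = (2.6000, -0.7000, -3.2000)

F = (2.6000, -0.7000, -3.2000)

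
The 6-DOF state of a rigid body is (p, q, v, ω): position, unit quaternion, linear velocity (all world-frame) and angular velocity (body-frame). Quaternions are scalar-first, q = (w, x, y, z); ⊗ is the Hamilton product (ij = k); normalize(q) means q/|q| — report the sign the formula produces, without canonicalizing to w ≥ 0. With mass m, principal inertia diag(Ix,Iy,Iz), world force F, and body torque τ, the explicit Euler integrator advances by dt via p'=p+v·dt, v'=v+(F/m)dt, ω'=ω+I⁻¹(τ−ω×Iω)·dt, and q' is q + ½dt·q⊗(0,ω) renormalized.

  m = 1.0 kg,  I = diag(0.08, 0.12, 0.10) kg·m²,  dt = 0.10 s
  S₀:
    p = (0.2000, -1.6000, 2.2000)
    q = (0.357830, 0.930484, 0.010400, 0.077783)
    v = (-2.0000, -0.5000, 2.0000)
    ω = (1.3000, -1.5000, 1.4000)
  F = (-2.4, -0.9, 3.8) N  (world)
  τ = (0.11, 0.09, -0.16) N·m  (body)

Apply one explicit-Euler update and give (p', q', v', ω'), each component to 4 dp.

new position p' = (0.0000, -1.6500, 2.4000)
v + (F/m)dt = (-2.2400, -0.5900, 2.3800)
angular accel α = (0.8500, 1.0533, -0.8200)
new body rate ω' = (1.3850, -1.3947, 1.3180)
Hamilton product q⊗(0,ω) = (-1.3029254, 0.5964135, -1.7383047, -0.9082840)
q + ½dt·q⊗(0,ω), renormalized = (0.2905, 0.9533, -0.0760, 0.0321)

p' = (0.0000, -1.6500, 2.4000)
q' = (0.2905, 0.9533, -0.0760, 0.0321)
v' = (-2.2400, -0.5900, 2.3800)
ω' = (1.3850, -1.3947, 1.3180)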